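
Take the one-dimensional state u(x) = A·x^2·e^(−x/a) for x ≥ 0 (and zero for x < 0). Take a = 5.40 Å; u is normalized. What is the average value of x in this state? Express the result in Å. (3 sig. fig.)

The expectation value is the |u|²-weighted average of x: ∫ x|u|² dx.
Using ∫₀^∞ xⁿ e^(−αx) dx = n!/αⁿ⁺¹, the ratio of the moment integral to the normalization integral gives ⟨x⟩ = 5·a/2.
Putting a = 5.40 gives 13.50.

⟨x⟩ ≈ 13.5 Å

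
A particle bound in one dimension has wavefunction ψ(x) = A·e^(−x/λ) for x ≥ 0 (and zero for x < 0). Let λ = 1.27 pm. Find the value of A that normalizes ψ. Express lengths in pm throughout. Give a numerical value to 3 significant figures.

A ≈ 1.25 pm^(-1/2)

We need A² ∫|f|² dx = 1, taking the integral from 0 to ∞.
Recall ∫₀^∞ x^m e^(−x/β) dx = m!·β^(m+1), with ψ = A·e^(−x/λ), the integral evaluates to A²·[λ/2].
Setting this equal to 1 gives A² = 1/(λ/2).
Substituting λ = 1.27 gives A² = 1.575, so A = 1.255.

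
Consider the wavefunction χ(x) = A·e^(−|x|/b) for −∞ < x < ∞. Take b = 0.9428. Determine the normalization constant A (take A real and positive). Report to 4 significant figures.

Require ∫ |χ|² dx = 1 over the whole domain.
Carrying out the integral gives A² · b.
Setting this equal to 1 gives A² = 1/(b).
Plugging in b = 0.9428 yields A = 1.0299.

A ≈ 1.030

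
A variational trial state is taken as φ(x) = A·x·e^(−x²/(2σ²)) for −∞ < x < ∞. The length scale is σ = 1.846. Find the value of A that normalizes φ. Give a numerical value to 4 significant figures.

A ≈ 0.4235

The normalization condition is ∫|φ|² dx = 1 from −∞ to ∞.
With ∫_{−∞}^{∞} x^(2m) e^(−αx²) dx = (2m−1)!!·√π / (2^m α^(m+1/2)), ∫|φ|² dx = A²·(√(π)·σ^3/2).
Plugging in σ = 1.846 yields A = 0.42353.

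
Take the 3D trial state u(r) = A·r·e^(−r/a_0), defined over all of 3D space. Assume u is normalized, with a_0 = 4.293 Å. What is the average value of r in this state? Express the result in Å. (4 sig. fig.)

⟨r⟩ = ∫ r |u|² 4πr² dr over the full domain.
Recall ∫₀^∞ r^m e^(−r/β) dr = m!·β^(m+1), evaluating both integrals, ⟨r⟩ = 5·a_0/2.
With a_0 = 4.293, ⟨r⟩ = 10.733.

⟨r⟩ ≈ 10.73 Å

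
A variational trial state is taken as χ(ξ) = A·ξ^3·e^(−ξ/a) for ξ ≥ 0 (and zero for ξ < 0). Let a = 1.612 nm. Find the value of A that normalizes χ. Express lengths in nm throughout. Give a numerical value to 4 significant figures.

A ≈ 0.07928 nm^(-7/2)

We need A² ∫|f|² dξ = 1, taking the integral from 0 to ∞.
Using ∫₀^∞ ξⁿ e^(−αξ) dξ = n!/αⁿ⁺¹, the integral (without the A² prefactor) comes out to 45·a^7/8.
Hence A² = 1/[45·a^7/8].
With a = 1.612: A² = 0.0062852 and A = 0.079280.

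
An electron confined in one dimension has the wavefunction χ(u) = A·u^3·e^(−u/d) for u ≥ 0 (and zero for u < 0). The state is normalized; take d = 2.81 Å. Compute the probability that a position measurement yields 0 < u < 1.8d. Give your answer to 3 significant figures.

P ≈ 0.0733

P = ∫_{0}^{1.8d} |χ(u)|² du.
With A² fixed by ∫|χ|² = 1, i.e. A² = (45·d^7/8)^(−1), substitute and integrate.
Let t = u/d; then A² and the length scale cancel, so P = ∫_{0}^{1.8} t^6·e^(-2·t) dt ÷ ∫_{0}^{∞} t^6·e^(-2·t) dt.
Using ∫ t^6·e^(-2·t) dt = -(4·t^6 + 12·t^5 + 30·t^4 + 60·t^3 + 90·t^2 + 90·t + 45)·e^(-2·t)/8, the numerator is ≈ 0.41216 and the denominator is 45/8.
The result is P = 0.07327.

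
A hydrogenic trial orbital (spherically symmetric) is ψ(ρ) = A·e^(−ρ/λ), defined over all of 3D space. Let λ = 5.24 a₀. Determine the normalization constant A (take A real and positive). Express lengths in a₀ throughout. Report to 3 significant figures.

Require ∫ |ψ|² 4πρ² dρ = 1 over the whole domain.
Carrying out the integral gives A² · π·λ^3.
So A² = (π·λ^3)^(−1).
Substituting λ = 5.24 gives A² = 0.002212, so A = 0.04704.

A ≈ 0.0470 a₀^(-3/2)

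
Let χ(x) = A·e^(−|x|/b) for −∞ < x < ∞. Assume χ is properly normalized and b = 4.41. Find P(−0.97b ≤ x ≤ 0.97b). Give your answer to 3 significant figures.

P ≈ 0.856

The probability is P = ∫ |χ|² dx over [−0.97b, 0.97b].
With A² fixed by ∫|χ|² = 1, i.e. A² = (b)^(−1), substitute and integrate.
Both integrals are even about x = 0, so only the x ≥ 0 halves are needed (the factors of 2 cancel). In terms of u = x/b (A² and the length scale cancel between numerator and denominator), P = [∫_{0}^{0.97} e^(-2·u) du] / [∫_{0}^{∞} e^(-2·u) du].
An antiderivative of e^(-2·u) is -e^(-2·u)/2; evaluating from 0 to 0.97 gives 1/2 - e^(-97/50)/2, while the full integral is 1/2.
The result is P = 0.8563.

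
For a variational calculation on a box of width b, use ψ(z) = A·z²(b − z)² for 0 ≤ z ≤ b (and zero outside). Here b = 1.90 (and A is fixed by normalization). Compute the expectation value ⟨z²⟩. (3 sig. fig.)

⟨z^2⟩ ≈ 0.985

The expectation value is the |ψ|²-weighted average of z^2: ∫ z^2|ψ|² dz.
Expanding the polynomial and integrating term by term, the ratio of the moment integral to the normalization integral gives ⟨z²⟩ = 3·b^2/11.
With b = 1.90, ⟨z^2⟩ = 0.9845.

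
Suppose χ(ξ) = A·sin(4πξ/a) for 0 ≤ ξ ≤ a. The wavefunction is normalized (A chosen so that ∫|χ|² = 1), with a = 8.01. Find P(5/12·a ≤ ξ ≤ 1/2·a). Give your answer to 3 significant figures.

The probability is P = ∫ |χ|² dξ over [5/12·a, 1/2·a].
With A² fixed by ∫|χ|² = 1, i.e. A² = (a/2)^(−1), substitute and integrate.
Let u = ξ/a; then A² and the length scale cancel, so P = ∫_{5/12}^{1/2} sin(4·π·u)^2 du ÷ ∫_{0}^{1} sin(4·π·u)^2 du.
With ∫ sin(4·π·u)^2 du = u/2 - sin(4·π·u)·cos(4·π·u)/(8·π) + C, the region integral is -√(3)/(32·π) + 1/24 and the full one is 1/2.
This works out to P = (-√(3)/16 + π/12)/π.

P ≈ 0.0489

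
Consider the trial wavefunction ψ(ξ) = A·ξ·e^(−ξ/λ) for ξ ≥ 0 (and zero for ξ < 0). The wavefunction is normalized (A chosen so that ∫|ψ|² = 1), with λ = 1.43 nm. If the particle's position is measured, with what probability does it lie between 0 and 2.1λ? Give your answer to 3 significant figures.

P ≈ 0.790

|ψ|² is the probability density, so P = ∫_{0}^{2.1λ} |ψ|² dξ.
Since A² = 1/(λ^3/4), this is the region integral divided by the full normalization integral.
In terms of u = ξ/λ (A² and the length scale cancel between numerator and denominator), P = [∫_{0}^{2.1} u^2·e^(-2·u) du] / [∫_{0}^{∞} u^2·e^(-2·u) du].
An antiderivative of u^2·e^(-2·u) is -(2·u^2 + 2·u + 1)·e^(-2·u)/4; evaluating from 0 to 2.1 gives 1/4 - 701·e^(-21/5)/200, while the full integral is 1/4.
The result is P = 0.7898.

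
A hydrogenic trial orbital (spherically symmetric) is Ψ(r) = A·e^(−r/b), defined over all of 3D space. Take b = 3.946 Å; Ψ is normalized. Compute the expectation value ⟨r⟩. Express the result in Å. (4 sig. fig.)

The expectation value is the |Ψ|²-weighted average of r: ∫ r|Ψ|² 4πr² dr.
Recall ∫₀^∞ r^m e^(−r/β) dr = m!·β^(m+1), evaluating both integrals, ⟨r⟩ = 3·b/2.
With b = 3.946, ⟨r⟩ = 5.9190.

⟨r⟩ ≈ 5.919 Å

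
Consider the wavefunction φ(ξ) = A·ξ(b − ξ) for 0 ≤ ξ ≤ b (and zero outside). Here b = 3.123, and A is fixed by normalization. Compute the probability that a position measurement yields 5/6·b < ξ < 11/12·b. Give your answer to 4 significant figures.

P ≈ 0.03041

|φ|² is the probability density, so P = ∫_{5/6·b}^{11/12·b} |φ|² dξ.
The normalization integral ∫|φ|²dξ over the whole domain equals b^5/30·A², and A² cancels in the ratio.
In terms of u = ξ/b (A² and the length scale cancel between numerator and denominator), P = [∫_{5/6}^{11/12} u^2·(1 - u)^2 du] / [∫_{0}^{1} u^2·(1 - u)^2 du].
Using ∫ u^2·(1 - u)^2 du = u^3·(6·u^2 - 15·u + 10)/30, the numerator is ≈ 0.00101354 and the denominator is 1/30.
Taking the ratio, P = 0.030406.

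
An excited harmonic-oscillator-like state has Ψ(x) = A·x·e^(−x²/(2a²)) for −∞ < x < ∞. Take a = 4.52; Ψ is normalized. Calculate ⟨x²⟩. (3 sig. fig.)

⟨x^2⟩ ≈ 30.6

⟨x²⟩ = ∫ x^2 |Ψ|² dx over the full domain.
Using the Gaussian integral ∫_{−∞}^{∞} e^(−αx²) dx = √(π/α), since the A² factors cancel between numerator and denominator, ⟨x²⟩ = 3·a^2/2.
With a = 4.52, ⟨x^2⟩ = 30.65.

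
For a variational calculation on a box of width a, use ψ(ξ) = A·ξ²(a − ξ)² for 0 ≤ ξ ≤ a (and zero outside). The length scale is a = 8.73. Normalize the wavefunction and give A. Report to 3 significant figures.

A ≈ 0.00146

Require ∫ |ψ|² dξ = 1 over the whole domain.
Expanding the polynomial and integrating term by term, ∫|ψ|² dξ = A²·(a^9/630).
Substituting a = 8.73 gives A² = 0.000002139, so A = 0.001463.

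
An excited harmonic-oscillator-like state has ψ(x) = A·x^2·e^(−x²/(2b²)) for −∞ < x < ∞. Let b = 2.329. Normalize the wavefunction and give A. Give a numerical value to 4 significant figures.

Normalization requires ∫|ψ|² dx = 1, integrated from −∞ to ∞.
∫|ψ|² dx = A²·(3·√(π)·b^5/4).
Setting this equal to 1 gives A² = 1/(3·√(π)·b^5/4).
With b = 2.329: A² = 0.010978 and A = 0.10478.

A ≈ 0.1048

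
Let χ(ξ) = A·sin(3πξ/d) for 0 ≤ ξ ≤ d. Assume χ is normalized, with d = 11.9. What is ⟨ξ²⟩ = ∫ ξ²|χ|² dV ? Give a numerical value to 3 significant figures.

⟨ξ^2⟩ ≈ 46.4

⟨ξ²⟩ = ∫ ξ^2 |χ|² dξ over the full domain.
Since the A² factors cancel between numerator and denominator, ⟨ξ²⟩ = -d^2/(18·π^2) + d^2/3.
Putting d = 11.9 gives 46.41.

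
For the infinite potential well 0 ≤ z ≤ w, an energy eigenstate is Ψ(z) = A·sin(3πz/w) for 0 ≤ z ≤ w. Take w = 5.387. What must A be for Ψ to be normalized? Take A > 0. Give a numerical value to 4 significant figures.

We need A² ∫|f|² dz = 1, taking the integral from 0 to w.
Using sin²θ = (1 − cos 2θ)/2, with Ψ = A·sin(3πz/w), the integral evaluates to A²·[w/2].
Setting this equal to 1 gives A² = 1/(w/2).
Plugging in w = 5.387 yields A = 0.60931.

A ≈ 0.6093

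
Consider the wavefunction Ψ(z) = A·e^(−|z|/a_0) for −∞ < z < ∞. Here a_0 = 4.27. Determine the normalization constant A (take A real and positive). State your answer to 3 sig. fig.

A ≈ 0.484

We need A² ∫|f|² dz = 1, taking the integral from −∞ to ∞.
The integral (without the A² prefactor) comes out to a_0.
Hence A² = 1/[a_0].
With a_0 = 4.27: A² = 0.2342 and A = 0.4839.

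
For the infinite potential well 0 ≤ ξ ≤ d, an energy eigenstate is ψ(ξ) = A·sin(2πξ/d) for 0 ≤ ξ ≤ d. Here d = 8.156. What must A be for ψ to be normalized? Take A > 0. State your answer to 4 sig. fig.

Require ∫ |ψ|² dξ = 1 over the whole domain.
The integral (without the A² prefactor) comes out to d/2.
Plugging in d = 8.156 yields A = 0.49520.

A ≈ 0.4952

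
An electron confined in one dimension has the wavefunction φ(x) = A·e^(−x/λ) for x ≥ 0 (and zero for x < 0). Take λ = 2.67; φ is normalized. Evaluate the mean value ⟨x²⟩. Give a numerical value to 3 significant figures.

⟨x^2⟩ ≈ 3.56

The expectation value is the |φ|²-weighted average of x^2: ∫ x^2|φ|² dx.
With ∫₀^∞ x^2 e^(−αx) dx = 2!/α^3, since the A² factors cancel between numerator and denominator, ⟨x²⟩ = λ^2/2.
With λ = 2.67, ⟨x^2⟩ = 3.564.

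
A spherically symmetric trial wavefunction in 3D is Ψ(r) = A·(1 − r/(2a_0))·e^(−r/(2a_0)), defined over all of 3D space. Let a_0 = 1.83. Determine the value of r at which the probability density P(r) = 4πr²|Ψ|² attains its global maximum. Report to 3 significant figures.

r ≈ 9.58

The maximum of P(r) = 4πr²|Ψ|² occurs where its derivative vanishes.
Solving yields r = a_0·(√(5) + 3).
With a_0 = 1.83, the most probable radial distance is 9.582.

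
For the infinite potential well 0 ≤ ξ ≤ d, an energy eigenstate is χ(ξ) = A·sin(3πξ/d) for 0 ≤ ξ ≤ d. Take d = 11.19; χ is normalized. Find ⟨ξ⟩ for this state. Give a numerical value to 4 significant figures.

⟨ξ⟩ ≈ 5.595

The expectation value is the |χ|²-weighted average of ξ: ∫ ξ|χ|² dξ.
With ∫₀^d sin²(nπξ/d) dξ = d/2, evaluating both integrals, ⟨ξ⟩ = d/2.
Putting d = 11.19 gives 5.5950.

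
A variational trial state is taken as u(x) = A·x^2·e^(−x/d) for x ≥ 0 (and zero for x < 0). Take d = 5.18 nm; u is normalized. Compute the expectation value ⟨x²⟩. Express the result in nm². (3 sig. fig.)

The expectation value is the |u|²-weighted average of x^2: ∫ x^2|u|² dx.
Recall ∫₀^∞ x^m e^(−x/β) dx = m!·β^(m+1), since the A² factors cancel between numerator and denominator, ⟨x²⟩ = 15·d^2/2.
Putting d = 5.18 gives 201.2.

⟨x^2⟩ ≈ 201 nm^2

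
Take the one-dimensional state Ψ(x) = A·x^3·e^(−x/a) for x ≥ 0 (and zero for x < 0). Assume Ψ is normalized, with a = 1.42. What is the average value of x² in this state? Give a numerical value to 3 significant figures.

⟨x^2⟩ ≈ 28.2

⟨x²⟩ = ∫ x^2 |Ψ|² dx over the full domain.
Since the A² factors cancel between numerator and denominator, ⟨x²⟩ = 14·a^2.
Putting a = 1.42 gives 28.23.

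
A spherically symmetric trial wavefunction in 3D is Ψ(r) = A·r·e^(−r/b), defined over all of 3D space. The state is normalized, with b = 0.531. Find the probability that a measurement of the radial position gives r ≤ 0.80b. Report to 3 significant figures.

P ≈ 0.0237

P = ∫ |Ψ|² 4πr² dr over r ≤ 0.80b.
The full normalization integral is A²·[3·π·b^5] = 1, fixing A².
Substituting u = r/b, A², 4π and the length scale all cancel in the ratio: P = ∫_{0}^{0.80} u^4·e^(-2·u) du / ∫_{0}^{∞} u^4·e^(-2·u) du.
An antiderivative of u^4·e^(-2·u) is -(u^4/2 + u^3 + 3·u^2/2 + 3·u/2 + 3/4)·e^(-2·u); evaluating from 0 to 0.80 gives 3/4 - 9067·e^(-8/5)/2500, while the full integral is 3/4.
This evaluates to P = 0.02368.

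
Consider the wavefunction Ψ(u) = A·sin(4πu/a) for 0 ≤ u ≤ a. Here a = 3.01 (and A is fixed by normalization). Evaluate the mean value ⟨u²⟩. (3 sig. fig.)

⟨u^2⟩ ≈ 2.99

The expectation value is the |Ψ|²-weighted average of u^2: ∫ u^2|Ψ|² du.
Evaluating both integrals, ⟨u²⟩ = -a^2/(32·π^2) + a^2/3.
Putting a = 3.01 gives 2.991.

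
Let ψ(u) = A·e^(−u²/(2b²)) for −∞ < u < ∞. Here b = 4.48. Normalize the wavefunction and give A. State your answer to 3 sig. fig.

Require ∫ |ψ|² du = 1 over the whole domain.
Using the Gaussian integral ∫_{−∞}^{∞} e^(−αu²) du = √(π/α), ∫|ψ|² du = A²·(√(π)·b).
So A² = (√(π)·b)^(−1).
With b = 4.48: A² = 0.1259 and A = 0.3549.

A ≈ 0.355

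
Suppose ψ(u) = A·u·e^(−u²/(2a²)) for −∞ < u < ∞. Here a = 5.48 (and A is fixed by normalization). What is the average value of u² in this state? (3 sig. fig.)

⟨u^2⟩ ≈ 45.0

⟨u²⟩ = ∫ u^2 |ψ|² du over the full domain.
Since the A² factors cancel between numerator and denominator, ⟨u²⟩ = 3·a^2/2.
Putting a = 5.48 gives 45.05.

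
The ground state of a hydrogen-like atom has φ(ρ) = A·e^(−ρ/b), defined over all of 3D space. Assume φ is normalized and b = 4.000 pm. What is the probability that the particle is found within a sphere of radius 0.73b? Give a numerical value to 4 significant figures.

P ≈ 0.1812

With dV = 4πρ²dρ, the probability is ∫|φ|² dV over ρ ≤ 0.73b.
Normalization gives A² = 1/(π·b^3).
Substituting u = ρ/b, A², 4π and the length scale all cancel in the ratio: P = ∫_{0}^{0.73} u^2·e^(-2·u) du / ∫_{0}^{∞} u^2·e^(-2·u) du.
With ∫ u^2·e^(-2·u) du = -(2·u^2 + 2·u + 1)·e^(-2·u)/4 + C, the region integral is ≈ 0.0452953 and the full one is 1/4.
Taking the ratio yields P = 0.18118.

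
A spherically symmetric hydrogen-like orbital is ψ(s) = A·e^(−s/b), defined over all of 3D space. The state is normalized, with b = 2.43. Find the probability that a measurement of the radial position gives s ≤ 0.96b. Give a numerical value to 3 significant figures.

With dV = 4πs²ds, the probability is ∫|ψ|² dV over s ≤ 0.96b.
Normalization gives A² = 1/(π·b^3).
In terms of u = s/b (A², 4π and the length scale all cancel between numerator and denominator), P = [∫_{0}^{0.96} u^2·e^(-2·u) du] / [∫_{0}^{∞} u^2·e^(-2·u) du].
Using ∫ u^2·e^(-2·u) du = -(2·u^2 + 2·u + 1)·e^(-2·u)/4, the numerator is 1/4 - 2977·e^(-48/25)/2500 and the denominator is 1/4.
Taking the ratio yields P = 0.3017.

P ≈ 0.302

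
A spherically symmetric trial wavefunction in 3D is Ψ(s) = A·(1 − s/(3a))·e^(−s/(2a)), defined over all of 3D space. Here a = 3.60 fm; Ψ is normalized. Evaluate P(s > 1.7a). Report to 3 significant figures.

P ≈ 0.712

P = ∫ |Ψ|² 4πs² ds over s > 1.7a.
The full normalization integral is A²·[8·π·a^3/3] = 1, fixing A².
In terms of u = s/a (A², 4π and the length scale all cancel between numerator and denominator), P = [∫_{1.7}^{∞} u^2·(1 - u/3)^2·e^(-u) du] / [∫_{0}^{∞} u^2·(1 - u/3)^2·e^(-u) du].
Using ∫ u^2·(1 - u/3)^2·e^(-u) du = (-u^4 + 2·u^3 - 3·u^2 - 6·u - 6)·e^(-u)/9, the numerator is ≈ 0.47490 and the denominator is 2/3.
Taking the ratio yields P = 0.7123.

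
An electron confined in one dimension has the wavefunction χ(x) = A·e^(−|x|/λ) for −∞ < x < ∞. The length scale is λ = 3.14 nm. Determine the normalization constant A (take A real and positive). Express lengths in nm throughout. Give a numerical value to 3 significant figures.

We need A² ∫|f|² dx = 1, taking the integral from −∞ to ∞.
With χ = A·e^(−|x|/λ), the integral evaluates to A²·[λ].
Plugging in λ = 3.14 yields A = 0.5643.

A ≈ 0.564 nm^(-1/2)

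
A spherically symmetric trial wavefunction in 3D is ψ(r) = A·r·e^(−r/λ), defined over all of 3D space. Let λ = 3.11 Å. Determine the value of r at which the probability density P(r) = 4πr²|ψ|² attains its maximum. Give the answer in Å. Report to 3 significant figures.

The maximum of P(r) = 4πr²|ψ|² occurs where its derivative vanishes.
Solving yields r = 2·λ.
With λ = 3.11, the most probable radial distance is 6.220 Å.

r ≈ 6.22 Å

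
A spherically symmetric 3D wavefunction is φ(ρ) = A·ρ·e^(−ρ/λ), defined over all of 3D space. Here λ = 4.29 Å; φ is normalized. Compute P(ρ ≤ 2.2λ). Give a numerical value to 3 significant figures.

P ≈ 0.449

P = ∫ |φ|² 4πρ² dρ over ρ ≤ 2.2λ.
Normalization gives A² = 1/(3·π·λ^5).
Substituting u = ρ/λ, A², 4π and the length scale all cancel in the ratio: P = ∫_{0}^{2.2} u^4·e^(-2·u) du / ∫_{0}^{∞} u^4·e^(-2·u) du.
Using ∫ u^4·e^(-2·u) du = -(u^4/2 + u^3 + 3·u^2/2 + 3·u/2 + 3/4)·e^(-2·u), the numerator is ≈ 0.33661 and the denominator is 3/4.
Taking the ratio yields P = 0.4488.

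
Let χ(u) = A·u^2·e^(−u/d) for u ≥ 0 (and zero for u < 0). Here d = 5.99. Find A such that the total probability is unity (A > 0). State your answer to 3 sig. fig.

We need A² ∫|f|² du = 1, taking the integral from 0 to ∞.
The integral (without the A² prefactor) comes out to 3·d^5/4.
Setting this equal to 1 gives A² = 1/(3·d^5/4).
With d = 5.99: A² = 0.0001729 and A = 0.01315.

A ≈ 0.0131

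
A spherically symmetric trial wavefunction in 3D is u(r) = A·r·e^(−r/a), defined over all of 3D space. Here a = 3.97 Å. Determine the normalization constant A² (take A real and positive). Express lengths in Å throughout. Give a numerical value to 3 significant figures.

A^2 ≈ 0.000108 Å^(-5)

Normalization requires ∫|u|² 4πr² dr = 1, integrated from 0 to ∞.
The angular integral contributes 4π, leaving ∫₀^∞ r²|u|² dr.
With u = A·r·e^(−r/a), the integral evaluates to A²·[3·π·a^5].
Substituting a = 3.97 gives A² = 0.0001076, so A = 0.01037.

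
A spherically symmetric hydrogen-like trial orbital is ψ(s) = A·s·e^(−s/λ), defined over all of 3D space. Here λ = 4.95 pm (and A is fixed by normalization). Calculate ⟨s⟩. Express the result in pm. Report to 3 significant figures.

By definition ⟨s⟩ = ∫ s |ψ(s)|² 4πs² ds.
Evaluating both integrals, ⟨s⟩ = 5·λ/2.
With λ = 4.95, ⟨s⟩ = 12.38.

⟨s⟩ ≈ 12.4 pm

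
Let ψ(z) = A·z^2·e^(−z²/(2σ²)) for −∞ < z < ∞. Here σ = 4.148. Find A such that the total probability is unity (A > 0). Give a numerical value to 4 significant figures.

We need A² ∫|f|² dz = 1, taking the integral from −∞ to ∞.
With ψ = A·z^2·e^(−z²/(2σ²)), the integral evaluates to A²·[3·√(π)·σ^5/4].
Hence A² = 1/[3·√(π)·σ^5/4].
Plugging in σ = 4.148 yields A = 0.024751.

A ≈ 0.02475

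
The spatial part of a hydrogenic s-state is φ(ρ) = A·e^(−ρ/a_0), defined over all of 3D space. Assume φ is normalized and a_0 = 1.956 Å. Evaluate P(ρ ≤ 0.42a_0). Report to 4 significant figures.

P ≈ 0.05335

Integrate the radial probability density 4πρ²|φ|² over ρ ≤ 0.42a_0.
The full normalization integral is A²·[π·a_0^3] = 1, fixing A².
Let u = ρ/a_0; then A², 4π and the length scale all cancel, so P = ∫_{0}^{0.42} u^2·e^(-2·u) du ÷ ∫_{0}^{∞} u^2·e^(-2·u) du.
Using ∫ u^2·e^(-2·u) du = -(2·u^2 + 2·u + 1)·e^(-2·u)/4, the numerator is 1/4 - 2741·e^(-21/25)/5000 and the denominator is 1/4.
Taking the ratio yields P = 0.053345.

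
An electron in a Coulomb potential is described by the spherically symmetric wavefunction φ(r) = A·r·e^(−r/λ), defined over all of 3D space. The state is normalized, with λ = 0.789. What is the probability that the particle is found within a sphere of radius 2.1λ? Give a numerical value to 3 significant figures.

P ≈ 0.410

Integrate the radial probability density 4πr²|φ|² over r ≤ 2.1λ.
Normalization gives A² = 1/(3·π·λ^5).
Substituting u = r/λ, A², 4π and the length scale all cancel in the ratio: P = ∫_{0}^{2.1} u^4·e^(-2·u) du / ∫_{0}^{∞} u^4·e^(-2·u) du.
With ∫ u^4·e^(-2·u) du = -(u^4/2 + u^3 + 3·u^2/2 + 3·u/2 + 3/4)·e^(-2·u) + C, the region integral is ≈ 0.30763 and the full one is 3/4.
Taking the ratio yields P = 0.4102.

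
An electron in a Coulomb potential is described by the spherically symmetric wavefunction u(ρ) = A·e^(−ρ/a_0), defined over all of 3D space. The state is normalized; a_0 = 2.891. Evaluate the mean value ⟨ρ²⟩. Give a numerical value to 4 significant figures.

⟨ρ^2⟩ ≈ 25.07

The expectation value is the |u|²-weighted average of ρ^2: ∫ ρ^2|u|² 4πρ² dρ.
The ratio of the moment integral to the normalization integral gives ⟨ρ²⟩ = 3·a_0^2.
With a_0 = 2.891, ⟨ρ^2⟩ = 25.074.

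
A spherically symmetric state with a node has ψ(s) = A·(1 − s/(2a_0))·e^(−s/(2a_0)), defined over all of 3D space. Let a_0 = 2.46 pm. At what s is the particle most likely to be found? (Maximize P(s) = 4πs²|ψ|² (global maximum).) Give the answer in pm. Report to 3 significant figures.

s ≈ 12.9 pm

Differentiate P(s) = 4πs²|ψ|² with respect to s and set to zero.
Solving yields s = a_0·(√(5) + 3).
With a_0 = 2.46, the most probable radial distance is 12.88 pm.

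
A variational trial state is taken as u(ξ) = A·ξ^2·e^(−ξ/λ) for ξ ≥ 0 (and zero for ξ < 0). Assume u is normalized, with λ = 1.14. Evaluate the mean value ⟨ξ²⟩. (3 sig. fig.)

⟨ξ^2⟩ ≈ 9.75

⟨ξ²⟩ = ∫ ξ^2 |u|² dξ over the full domain.
Recall ∫₀^∞ ξ^m e^(−ξ/β) dξ = m!·β^(m+1), evaluating both integrals, ⟨ξ²⟩ = 15·λ^2/2.
Putting λ = 1.14 gives 9.747.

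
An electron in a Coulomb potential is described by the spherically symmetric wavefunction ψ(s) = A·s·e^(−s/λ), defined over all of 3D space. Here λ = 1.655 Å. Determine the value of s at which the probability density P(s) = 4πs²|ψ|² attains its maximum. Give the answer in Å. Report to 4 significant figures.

Set d/ds [P(s) = 4πs²|ψ|²] = 0 and solve for s > 0.
This gives s = 2·λ.
With λ = 1.655, the most probable radial distance is 3.3100 Å.

s ≈ 3.310 Å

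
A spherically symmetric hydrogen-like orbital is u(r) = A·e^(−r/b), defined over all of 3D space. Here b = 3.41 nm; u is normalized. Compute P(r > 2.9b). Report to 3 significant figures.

Integrate the radial probability density 4πr²|u|² over r > 2.9b.
Normalization gives A² = 1/(π·b^3).
Let t = r/b; then A², 4π and the length scale all cancel, so P = ∫_{2.9}^{∞} t^2·e^(-2·t) dt ÷ ∫_{0}^{∞} t^2·e^(-2·t) dt.
With ∫ t^2·e^(-2·t) dt = -(2·t^2 + 2·t + 1)·e^(-2·t)/4 + C, the region integral is 1181·e^(-29/5)/200 and the full one is 1/4.
Taking the ratio yields P = 0.07151.

P ≈ 0.0715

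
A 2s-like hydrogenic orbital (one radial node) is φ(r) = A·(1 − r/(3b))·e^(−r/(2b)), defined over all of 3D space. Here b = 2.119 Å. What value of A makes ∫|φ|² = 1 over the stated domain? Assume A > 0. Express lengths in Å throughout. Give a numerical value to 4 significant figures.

A ≈ 0.1120 Å^(-3/2)

Normalization requires ∫|φ|² 4πr² dr = 1, integrated from 0 to ∞.
(Spherical symmetry: dV = 4πr² dr.)
∫|φ|² 4πr² dr = A²·(8·π·b^3/3).
So A² = (8·π·b^3/3)^(−1).
Plugging in b = 2.119 yields A = 0.11201.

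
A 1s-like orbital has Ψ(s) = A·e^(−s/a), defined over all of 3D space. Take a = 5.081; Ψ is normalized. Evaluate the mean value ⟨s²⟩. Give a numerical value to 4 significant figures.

⟨s²⟩ = ∫ s^2 |Ψ|² 4πs² ds over the full domain.
Using ∫₀^∞ sⁿ e^(−αs) ds = n!/αⁿ⁺¹, since the A² factors cancel between numerator and denominator, ⟨s²⟩ = 3·a^2.
Putting a = 5.081 gives 77.450.

⟨s^2⟩ ≈ 77.45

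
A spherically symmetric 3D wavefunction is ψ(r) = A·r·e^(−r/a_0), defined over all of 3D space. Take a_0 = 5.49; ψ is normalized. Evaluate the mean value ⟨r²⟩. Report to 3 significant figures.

⟨r^2⟩ ≈ 226

The expectation value is the |ψ|²-weighted average of r^2: ∫ r^2|ψ|² 4πr² dr.
Using ∫₀^∞ rⁿ e^(−αr) dr = n!/αⁿ⁺¹, evaluating both integrals, ⟨r²⟩ = 15·a_0^2/2.
Putting a_0 = 5.49 gives 226.1.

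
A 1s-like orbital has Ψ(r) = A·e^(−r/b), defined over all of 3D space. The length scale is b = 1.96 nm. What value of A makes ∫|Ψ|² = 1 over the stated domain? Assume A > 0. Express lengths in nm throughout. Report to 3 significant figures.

A ≈ 0.206 nm^(-3/2)

We need A² ∫|f|² 4πr² dr = 1, taking the integral from 0 to ∞.
(Spherical symmetry: dV = 4πr² dr.)
With ∫₀^∞ r^2 e^(−αr) dr = 2!/α^3, ∫|Ψ|² 4πr² dr = A²·(π·b^3).
Setting this equal to 1 gives A² = 1/(π·b^3).
Substituting b = 1.96 gives A² = 0.04227, so A = 0.2056.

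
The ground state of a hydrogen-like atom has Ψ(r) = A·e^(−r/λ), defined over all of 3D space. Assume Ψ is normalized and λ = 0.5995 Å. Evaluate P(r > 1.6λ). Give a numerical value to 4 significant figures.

P ≈ 0.3799

Integrate the radial probability density 4πr²|Ψ|² over r > 1.6λ.
The full normalization integral is A²·[π·λ^3] = 1, fixing A².
Let u = r/λ; then A², 4π and the length scale all cancel, so P = ∫_{1.6}^{∞} u^2·e^(-2·u) du ÷ ∫_{0}^{∞} u^2·e^(-2·u) du.
An antiderivative of u^2·e^(-2·u) is -(2·u^2 + 2·u + 1)·e^(-2·u)/4; evaluating from 1.6 to ∞ gives 233·e^(-16/5)/100, while the full integral is 1/4.
The region integral divided by the full integral gives P = 0.37990.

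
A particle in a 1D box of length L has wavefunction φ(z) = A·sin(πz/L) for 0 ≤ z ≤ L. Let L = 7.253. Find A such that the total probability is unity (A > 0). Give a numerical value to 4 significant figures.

A ≈ 0.5251

Require ∫ |φ|² dz = 1 over the whole domain.
Using sin²θ = (1 − cos 2θ)/2, the integral (without the A² prefactor) comes out to L/2.
Setting this equal to 1 gives A² = 1/(L/2).
Plugging in L = 7.253 yields A = 0.52512.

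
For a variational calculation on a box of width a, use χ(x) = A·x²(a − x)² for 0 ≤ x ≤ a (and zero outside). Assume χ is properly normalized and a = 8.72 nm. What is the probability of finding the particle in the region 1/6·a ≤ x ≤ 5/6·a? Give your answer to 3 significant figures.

P = ∫_{1/6·a}^{5/6·a} |χ(x)|² dx.
Since A² = 1/(a^9/630), this is the region integral divided by the full normalization integral.
Substituting u = x/a, A² and the length scale cancel in the ratio: P = ∫_{1/6}^{5/6} u^4·(1 - u)^4 du / ∫_{0}^{1} u^4·(1 - u)^4 du.
With ∫ u^4·(1 - u)^4 du = u^5·(70·u^4 - 315·u^3 + 540·u^2 - 420·u + 126)/630 + C, the region integral is ≈ 0.0015589 and the full one is 1/630.
This works out to P = 0.9821.

P ≈ 0.982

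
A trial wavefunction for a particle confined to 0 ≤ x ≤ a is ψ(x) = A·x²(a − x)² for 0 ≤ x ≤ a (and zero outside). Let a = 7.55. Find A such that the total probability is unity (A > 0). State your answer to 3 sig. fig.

The normalization condition is ∫|ψ|² dx = 1 from 0 to a.
Expanding the polynomial and integrating term by term, the integral (without the A² prefactor) comes out to a^9/630.
Setting this equal to 1 gives A² = 1/(a^9/630).
With a = 7.55: A² = 0.000007903 and A = 0.002811.

A ≈ 0.00281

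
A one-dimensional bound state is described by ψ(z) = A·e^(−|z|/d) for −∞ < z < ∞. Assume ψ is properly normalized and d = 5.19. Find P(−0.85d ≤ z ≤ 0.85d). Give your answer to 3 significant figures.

P ≈ 0.817

|ψ|² is the probability density, so P = ∫_{−0.85d}^{0.85d} |ψ|² dz.
The normalization integral ∫|ψ|²dz over the whole domain equals d·A², and A² cancels in the ratio.
By symmetry take twice the z ≥ 0 contribution in numerator and denominator; the 2's cancel. In terms of u = z/d (A² and the length scale cancel between numerator and denominator), P = [∫_{0}^{0.85} e^(-2·u) du] / [∫_{0}^{∞} e^(-2·u) du].
An antiderivative of e^(-2·u) is -e^(-2·u)/2; evaluating from 0 to 0.85 gives 1/2 - e^(-17/10)/2, while the full integral is 1/2.
This works out to P = 0.8173.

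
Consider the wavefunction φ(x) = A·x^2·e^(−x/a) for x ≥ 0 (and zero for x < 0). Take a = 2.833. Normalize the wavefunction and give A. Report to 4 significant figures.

Normalization requires ∫|φ|² dx = 1, integrated from 0 to ∞.
Recall ∫₀^∞ x^m e^(−x/β) dx = m!·β^(m+1), the integral (without the A² prefactor) comes out to 3·a^5/4.
Substituting a = 2.833 gives A² = 0.0073064, so A = 0.085478.

A ≈ 0.08548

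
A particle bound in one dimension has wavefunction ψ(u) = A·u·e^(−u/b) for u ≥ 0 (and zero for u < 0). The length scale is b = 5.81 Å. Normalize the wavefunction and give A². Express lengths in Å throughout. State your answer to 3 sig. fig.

We need A² ∫|f|² du = 1, taking the integral from 0 to ∞.
Using ∫₀^∞ uⁿ e^(−αu) du = n!/αⁿ⁺¹, with ψ = A·u·e^(−u/b), the integral evaluates to A²·[b^3/4].
Plugging in b = 5.81 yields A = 0.1428.

A^2 ≈ 0.0204 Å^(-3)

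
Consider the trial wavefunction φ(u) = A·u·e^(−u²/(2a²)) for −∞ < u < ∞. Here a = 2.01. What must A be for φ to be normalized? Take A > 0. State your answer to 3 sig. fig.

A ≈ 0.373

Require ∫ |φ|² du = 1 over the whole domain.
With ∫_{−∞}^{∞} u^(2m) e^(−αu²) du = (2m−1)!!·√π / (2^m α^(m+1/2)), the integral (without the A² prefactor) comes out to √(π)·a^3/2.
Hence A² = 1/[√(π)·a^3/2].
Substituting a = 2.01 gives A² = 0.1390, so A = 0.3728.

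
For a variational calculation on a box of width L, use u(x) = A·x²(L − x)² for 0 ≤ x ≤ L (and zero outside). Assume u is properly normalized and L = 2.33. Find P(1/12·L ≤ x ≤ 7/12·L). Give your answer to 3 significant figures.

|u|² is the probability density, so P = ∫_{1/12·L}^{7/12·L} |u|² dx.
The normalization integral ∫|u|²dx over the whole domain equals L^9/630·A², and A² cancels in the ratio.
Substituting t = x/L, A² and the length scale cancel in the ratio: P = ∫_{1/12}^{7/12} t^4·(1 - t)^4 dt / ∫_{0}^{1} t^4·(1 - t)^4 dt.
Using ∫ t^4·(1 - t)^4 dt = t^5·(70·t^4 - 315·t^3 + 540·t^2 - 420·t + 126)/630, the numerator is ≈ 0.0011068 and the denominator is 1/630.
Taking the ratio, P = 0.6973.

P ≈ 0.697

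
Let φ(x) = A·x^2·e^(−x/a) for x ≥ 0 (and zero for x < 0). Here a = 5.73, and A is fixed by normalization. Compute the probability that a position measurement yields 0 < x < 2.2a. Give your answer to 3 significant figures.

P = ∫_{0}^{2.2a} |φ(x)|² dx.
Since A² = 1/(3·a^5/4), this is the region integral divided by the full normalization integral.
Substituting u = x/a, A² and the length scale cancel in the ratio: P = ∫_{0}^{2.2} u^4·e^(-2·u) du / ∫_{0}^{∞} u^4·e^(-2·u) du.
An antiderivative of u^4·e^(-2·u) is -(u^4/2 + u^3 + 3·u^2/2 + 3·u/2 + 3/4)·e^(-2·u); evaluating from 0 to 2.2 gives ≈ 0.33661, while the full integral is 3/4.
The result is P = 0.4488.

P ≈ 0.449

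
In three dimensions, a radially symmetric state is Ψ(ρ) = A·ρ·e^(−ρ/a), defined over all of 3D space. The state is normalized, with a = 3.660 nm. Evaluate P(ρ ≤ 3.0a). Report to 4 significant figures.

P = ∫ |Ψ|² 4πρ² dρ over ρ ≤ 3.0a.
Normalization gives A² = 1/(3·π·a^5).
In terms of u = ρ/a (A², 4π and the length scale all cancel between numerator and denominator), P = [∫_{0}^{3.0} u^4·e^(-2·u) du] / [∫_{0}^{∞} u^4·e^(-2·u) du].
Using ∫ u^4·e^(-2·u) du = -(u^4/2 + u^3 + 3·u^2/2 + 3·u/2 + 3/4)·e^(-2·u), the numerator is 3/4 - 345·e^(-6)/4 and the denominator is 3/4.
This evaluates to P = 0.71494.

P ≈ 0.7149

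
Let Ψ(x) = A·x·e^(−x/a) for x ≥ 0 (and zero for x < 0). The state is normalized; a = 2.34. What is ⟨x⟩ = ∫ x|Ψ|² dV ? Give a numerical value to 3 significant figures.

⟨x⟩ ≈ 3.51

⟨x⟩ = ∫ x |Ψ|² dx over the full domain.
Using ∫₀^∞ xⁿ e^(−αx) dx = n!/αⁿ⁺¹, evaluating both integrals, ⟨x⟩ = 3·a/2.
With a = 2.34, ⟨x⟩ = 3.510.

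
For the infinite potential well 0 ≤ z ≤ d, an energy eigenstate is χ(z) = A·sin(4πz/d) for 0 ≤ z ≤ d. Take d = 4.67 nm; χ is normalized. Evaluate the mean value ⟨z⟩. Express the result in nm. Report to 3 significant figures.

By definition ⟨z⟩ = ∫ z |χ(z)|² dz.
Using sin²θ = (1 − cos 2θ)/2, since the A² factors cancel between numerator and denominator, ⟨z⟩ = d/2.
Putting d = 4.67 gives 2.335.

⟨z⟩ ≈ 2.34 nm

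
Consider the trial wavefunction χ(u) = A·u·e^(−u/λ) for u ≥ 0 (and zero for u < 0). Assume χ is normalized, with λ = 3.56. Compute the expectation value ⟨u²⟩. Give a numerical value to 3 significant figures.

⟨u^2⟩ ≈ 38.0

⟨u²⟩ = ∫ u^2 |χ|² du over the full domain.
Evaluating both integrals, ⟨u²⟩ = 3·λ^2.
Putting λ = 3.56 gives 38.02.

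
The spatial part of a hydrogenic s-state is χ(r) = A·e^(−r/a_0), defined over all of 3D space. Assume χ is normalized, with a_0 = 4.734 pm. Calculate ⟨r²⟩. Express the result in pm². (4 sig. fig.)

⟨r^2⟩ ≈ 67.23 pm^2

⟨r²⟩ = ∫ r^2 |χ|² 4πr² dr over the full domain.
Recall ∫₀^∞ r^m e^(−r/β) dr = m!·β^(m+1), the ratio of the moment integral to the normalization integral gives ⟨r²⟩ = 3·a_0^2.
Putting a_0 = 4.734 gives 67.232.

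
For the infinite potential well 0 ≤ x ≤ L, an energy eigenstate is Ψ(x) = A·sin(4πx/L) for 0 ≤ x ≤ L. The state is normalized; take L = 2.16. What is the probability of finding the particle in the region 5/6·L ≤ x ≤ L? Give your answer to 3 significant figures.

P ≈ 0.201

The probability is P = ∫ |Ψ|² dx over [5/6·L, L].
Since A² = 1/(L/2), this is the region integral divided by the full normalization integral.
In terms of u = x/L (A² and the length scale cancel between numerator and denominator), P = [∫_{5/6}^{1} sin(4·π·u)^2 du] / [∫_{0}^{1} sin(4·π·u)^2 du].
Using ∫ sin(4·π·u)^2 du = u/2 - sin(4·π·u)·cos(4·π·u)/(8·π), the numerator is √(3)/(32·π) + 1/12 and the denominator is 1/2.
Evaluating gives P = (√(3)/16 + π/6)/π.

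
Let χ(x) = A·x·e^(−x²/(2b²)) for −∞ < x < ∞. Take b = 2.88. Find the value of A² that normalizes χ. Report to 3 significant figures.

A^2 ≈ 0.0472

Require ∫ |χ|² dx = 1 over the whole domain.
Carrying out the integral gives A² · √(π)·b^3/2.
With b = 2.88: A² = 0.04724 and A = 0.2173.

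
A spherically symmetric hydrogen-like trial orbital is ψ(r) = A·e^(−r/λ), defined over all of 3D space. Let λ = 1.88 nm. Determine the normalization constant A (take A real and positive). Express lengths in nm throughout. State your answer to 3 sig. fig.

The normalization condition is ∫|ψ|² 4πr² dr = 1 from 0 to ∞.
Using ∫₀^∞ rⁿ e^(−αr) dr = n!/αⁿ⁺¹, carrying out the integral gives A² · π·λ^3.
So A² = (π·λ^3)^(−1).
Substituting λ = 1.88 gives A² = 0.04790, so A = 0.2189.

A ≈ 0.219 nm^(-3/2)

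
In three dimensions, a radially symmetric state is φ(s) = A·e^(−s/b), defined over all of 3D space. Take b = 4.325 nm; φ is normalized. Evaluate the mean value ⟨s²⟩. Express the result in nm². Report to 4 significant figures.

⟨s²⟩ = ∫ s^2 |φ|² 4πs² ds over the full domain.
Since the A² factors cancel between numerator and denominator, ⟨s²⟩ = 3·b^2.
With b = 4.325, ⟨s^2⟩ = 56.117.

⟨s^2⟩ ≈ 56.12 nm^2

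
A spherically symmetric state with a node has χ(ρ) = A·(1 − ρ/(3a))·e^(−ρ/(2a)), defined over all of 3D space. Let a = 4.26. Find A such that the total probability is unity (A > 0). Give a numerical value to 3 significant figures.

A ≈ 0.0393

Normalization requires ∫|χ|² 4πρ² dρ = 1, integrated from 0 to ∞.
With ∫₀^∞ ρ^4 e^(−αρ) dρ = 4!/α^5, with χ = A·(1 − ρ/(3a))·e^(−ρ/(2a)), the integral evaluates to A²·[8·π·a^3/3].
Hence A² = 1/[8·π·a^3/3].
With a = 4.26: A² = 0.001544 and A = 0.03929.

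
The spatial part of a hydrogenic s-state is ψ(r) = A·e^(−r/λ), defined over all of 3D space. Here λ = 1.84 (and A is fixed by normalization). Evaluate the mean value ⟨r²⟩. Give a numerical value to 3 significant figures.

By definition ⟨r²⟩ = ∫ r^2 |ψ(r)|² 4πr² dr.
Evaluating both integrals, ⟨r²⟩ = 3·λ^2.
With λ = 1.84, ⟨r^2⟩ = 10.16.

⟨r^2⟩ ≈ 10.2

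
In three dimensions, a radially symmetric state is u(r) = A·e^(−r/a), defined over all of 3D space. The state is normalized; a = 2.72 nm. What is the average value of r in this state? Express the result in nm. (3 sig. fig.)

By definition ⟨r⟩ = ∫ r |u(r)|² 4πr² dr.
The ratio of the moment integral to the normalization integral gives ⟨r⟩ = 3·a/2.
Putting a = 2.72 gives 4.080.

⟨r⟩ ≈ 4.08 nm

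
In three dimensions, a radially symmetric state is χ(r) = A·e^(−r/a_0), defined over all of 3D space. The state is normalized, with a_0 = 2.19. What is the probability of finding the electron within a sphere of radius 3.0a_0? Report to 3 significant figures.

P ≈ 0.938

P = ∫ |χ|² 4πr² dr over r ≤ 3.0a_0.
The full normalization integral is A²·[π·a_0^3] = 1, fixing A².
Let u = r/a_0; then A², 4π and the length scale all cancel, so P = ∫_{0}^{3.0} u^2·e^(-2·u) du ÷ ∫_{0}^{∞} u^2·e^(-2·u) du.
With ∫ u^2·e^(-2·u) du = -(2·u^2 + 2·u + 1)·e^(-2·u)/4 + C, the region integral is 1/4 - 25·e^(-6)/4 and the full one is 1/4.
Taking the ratio yields P = 0.9380.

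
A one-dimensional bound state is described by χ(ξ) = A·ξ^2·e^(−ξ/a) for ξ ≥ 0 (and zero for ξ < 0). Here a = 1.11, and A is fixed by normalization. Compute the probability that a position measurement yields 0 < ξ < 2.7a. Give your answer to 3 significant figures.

P ≈ 0.627

The probability is P = ∫ |χ|² dξ over [0, 2.7a].
With A² fixed by ∫|χ|² = 1, i.e. A² = (3·a^5/4)^(−1), substitute and integrate.
In terms of u = ξ/a (A² and the length scale cancel between numerator and denominator), P = [∫_{0}^{2.7} u^4·e^(-2·u) du] / [∫_{0}^{∞} u^4·e^(-2·u) du].
With ∫ u^4·e^(-2·u) du = -(u^4/2 + u^3 + 3·u^2/2 + 3·u/2 + 3/4)·e^(-2·u) + C, the region integral is ≈ 0.47002 and the full one is 3/4.
The result is P = 0.6267.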